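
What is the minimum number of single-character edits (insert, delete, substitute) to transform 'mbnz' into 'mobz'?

Let D[i][j] be the edit distance between the first i characters of 'mbnz' and the first j characters of 'mobz', with D[i][0] = i, D[0][j] = j, and D[i][j] = D[i-1][j-1] if the characters match, else 1 + min(D[i-1][j], D[i][j-1], D[i-1][j-1]). Filling the table (rows: prefixes of 'mbnz', columns: prefixes of 'mobz'):
     ε  m  o  b  z
  ε  0  1  2  3  4
  m  1  0  1  2  3
  b  2  1  1  1  2
  n  3  2  2  2  2
  z  4  3  3  3  2
The bottom-right entry gives D[4][4] = 2, so no sequence of fewer than 2 edits works. Backtracking through the table gives one optimal edit sequence (2 edits):
  mbnz → monz (sub b→o @2)
  monz → mobz (sub n→b @3)
Edit distance = 2.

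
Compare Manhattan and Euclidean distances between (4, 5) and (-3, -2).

L1 = |4 - (-3)| + |5 - (-2)| = 7 + 7 = 14
L2 = √(7² + 7²) = √98 ≈ 9.8995
L1 ≥ L2 always (equality iff movement is along one axis); L1 > L2 here.
Ratio L1/L2 = 14/√98 ≈ 1.4142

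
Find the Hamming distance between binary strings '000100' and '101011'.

Differing positions: 1, 3, 4, 5, 6. Hamming distance = 5.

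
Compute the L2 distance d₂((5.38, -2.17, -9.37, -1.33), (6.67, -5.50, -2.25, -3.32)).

√(Σ(x_i - y_i)²) = √((5.38 - 6.67)² + (-2.17 - (-5.5))² + (-9.37 - (-2.25))² + (-1.33 - (-3.32))²)
= √((-1.29)² + 3.33² + (-7.12)² + 1.99²) = √(1.6641 + 11.0889 + 50.6944 + 3.9601) = √67.4075 ≈ 8.2102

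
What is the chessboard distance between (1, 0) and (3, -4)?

max(|x_i - y_i|) = max(|1 - 3|, |0 - (-4)|) = max(2, 4) = 4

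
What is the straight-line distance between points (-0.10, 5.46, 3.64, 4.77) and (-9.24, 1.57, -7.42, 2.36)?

√(Σ(x_i - y_i)²) = √((-0.1 - (-9.24))² + (5.46 - 1.57)² + (3.64 - (-7.42))² + (4.77 - 2.36)²)
= √(9.14² + 3.89² + 11.06² + 2.41²) = √(83.5396 + 15.1321 + 122.3236 + 5.8081) = √226.8034 ≈ 15.06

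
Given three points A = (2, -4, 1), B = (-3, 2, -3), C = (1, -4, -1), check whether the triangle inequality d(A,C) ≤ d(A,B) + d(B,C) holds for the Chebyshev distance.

d(A,B) = max(5, 6, 4) = 6, d(B,C) = max(4, 6, 2) = 6, d(A,C) = max(1, 0, 2) = 2.
d(A,C) = 2 ≤ 6 + 6 = 12. Triangle inequality is satisfied.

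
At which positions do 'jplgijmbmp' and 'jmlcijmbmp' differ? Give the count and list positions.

Differing positions: 2, 4. Hamming distance = 2.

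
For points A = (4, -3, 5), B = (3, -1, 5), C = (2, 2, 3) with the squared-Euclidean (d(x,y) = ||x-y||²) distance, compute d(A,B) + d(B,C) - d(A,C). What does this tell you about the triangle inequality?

d(A,B) = 1² + 2² + 0² = 5, d(B,C) = 1² + 3² + 2² = 14, d(A,C) = 2² + 5² + 2² = 33.
d(A,B) + d(B,C) - d(A,C) = 5 + 14 - 33 = 19 - 33 = -14. This is < 0, so the triangle inequality FAILS for these points (squared-Euclidean is not a metric).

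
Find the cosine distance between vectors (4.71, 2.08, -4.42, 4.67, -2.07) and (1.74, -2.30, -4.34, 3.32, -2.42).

With u = (4.71, 2.08, -4.42, 4.67, -2.07), v = (1.74, -2.30, -4.34, 3.32, -2.42):
u·v = 4.71·1.74 + 2.08·(-2.3) + (-4.42)·(-4.34) + 4.67·3.32 + (-2.07)·(-2.42) = 8.1954 + (-4.784) + 19.1828 + 15.5044 + 5.0094 = 43.108.
|u| = √(4.71² + 2.08² + (-4.42)² + 4.67² + (-2.07)²) = √(22.1841 + 4.3264 + 19.5364 + 21.8089 + 4.2849) = √72.1407, |v| = √(1.74² + (-2.3)² + (-4.34)² + 3.32² + (-2.42)²) = √(3.0276 + 5.29 + 18.8356 + 11.0224 + 5.8564) = √44.032.
cos θ = (u·v)/(|u||v|) = 43.108/(√72.1407·√44.032) ≈ 0.7649
Cosine distance = 1 - cos θ ≈ 1 - 0.7649 = 0.2351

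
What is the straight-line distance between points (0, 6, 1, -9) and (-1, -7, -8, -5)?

√(Σ(x_i - y_i)²) = √((0 - (-1))² + (6 - (-7))² + (1 - (-8))² + (-9 - (-5))²)
= √(1² + 13² + 9² + (-4)²) = √(1 + 169 + 81 + 16) = √267 ≈ 16.3401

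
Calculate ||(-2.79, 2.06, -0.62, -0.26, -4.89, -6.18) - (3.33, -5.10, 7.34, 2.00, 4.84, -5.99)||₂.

√(Σ(x_i - y_i)²) = √((-2.79 - 3.33)² + (2.06 - (-5.1))² + (-0.62 - 7.34)² + (-0.26 - 2)² + (-4.89 - 4.84)² + (-6.18 - (-5.99))²)
= √((-6.12)² + 7.16² + (-7.96)² + (-2.26)² + (-9.73)² + (-0.19)²) = √(37.4544 + 51.2656 + 63.3616 + 5.1076 + 94.6729 + 0.0361) = √251.8982 ≈ 15.8713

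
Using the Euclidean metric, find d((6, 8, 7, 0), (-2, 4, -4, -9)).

√(Σ(x_i - y_i)²) = √((6 - (-2))² + (8 - 4)² + (7 - (-4))² + (0 - (-9))²)
= √(8² + 4² + 11² + 9²) = √(64 + 16 + 121 + 81) = √282 ≈ 16.7929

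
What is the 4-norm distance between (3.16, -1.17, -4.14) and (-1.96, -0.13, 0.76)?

(Σ|x_i - y_i|^4)^(1/4) = (|3.16 - (-1.96)|^4 + |-1.17 - (-0.13)|^4 + |-4.14 - 0.76|^4)^(1/4)
= (5.12^4 + 1.04^4 + 4.9^4)^(1/4) ≈ (687.1948 + 1.1699 + 576.4801)^(1/4) = (1264.8448)^(1/4) ≈ 5.9636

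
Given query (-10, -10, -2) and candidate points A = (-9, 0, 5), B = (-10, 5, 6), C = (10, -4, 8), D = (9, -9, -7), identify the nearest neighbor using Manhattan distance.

Distances: d(A) = 18, d(B) = 23, d(C) = 36, d(D) = 25. Nearest: A = (-9, 0, 5) with distance 18.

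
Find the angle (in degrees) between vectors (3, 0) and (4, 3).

With u = (3, 0), v = (4, 3):
u·v = 3·4 + 0·3 = 12 + 0 = 12.
|u| = √(3² + 0²) = √9, |v| = √(4² + 3²) = √25, so |u||v| = √(9·25) = √225 = 15.
cos θ = (u·v)/(|u||v|) = 12/15 = 0.8
θ = arccos(0.8) ≈ 36.87°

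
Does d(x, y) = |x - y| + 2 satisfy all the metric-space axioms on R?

No. d fails identity of indiscernibles (specifically d(x,x) = 0): d(3, 3) = |3 - 3| + 2 = 0 + 2 = 2 ≠ 0.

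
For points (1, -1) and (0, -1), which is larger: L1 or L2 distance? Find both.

L1 = |1 - 0| + |-1 - (-1)| = 1 + 0 = 1
L2 = √(1² + 0²) = √1 = 1
L1 ≥ L2 always (equality iff movement is along one axis); L1 = L2 here (movement is along a single axis).
Ratio L1/L2 = 1/1 = 1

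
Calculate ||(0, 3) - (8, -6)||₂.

√(Σ(x_i - y_i)²) = √((0 - 8)² + (3 - (-6))²)
= √((-8)² + 9²) = √(64 + 81) = √145 ≈ 12.0416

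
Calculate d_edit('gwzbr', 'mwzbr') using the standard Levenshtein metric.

Let D[i][j] be the edit distance between the first i characters of 'gwzbr' and the first j characters of 'mwzbr', with D[i][0] = i, D[0][j] = j, and D[i][j] = D[i-1][j-1] if the characters match, else 1 + min(D[i-1][j], D[i][j-1], D[i-1][j-1]). Filling the table (rows: prefixes of 'gwzbr', columns: prefixes of 'mwzbr'):
     ε  m  w  z  b  r
  ε  0  1  2  3  4  5
  g  1  1  2  3  4  5
  w  2  2  1  2  3  4
  z  3  3  2  1  2  3
  b  4  4  3  2  1  2
  r  5  5  4  3  2  1
The bottom-right entry gives D[5][5] = 1, so no sequence of fewer than 1 edit works. Backtracking through the table gives one optimal edit sequence (1 edit):
  gwzbr → mwzbr (sub g→m @1)
Edit distance = 1.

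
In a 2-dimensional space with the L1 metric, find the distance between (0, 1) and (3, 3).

Σ|x_i - y_i| = |0 - 3| + |1 - 3| = 3 + 2 = 5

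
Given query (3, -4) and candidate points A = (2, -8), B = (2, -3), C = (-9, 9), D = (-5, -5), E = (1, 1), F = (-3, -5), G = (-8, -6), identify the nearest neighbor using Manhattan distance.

Distances: d(A) = 5, d(B) = 2, d(C) = 25, d(D) = 9, d(E) = 7, d(F) = 7, d(G) = 13. Nearest: B = (2, -3) with distance 2.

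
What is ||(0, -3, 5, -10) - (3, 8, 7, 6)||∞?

max(|x_i - y_i|) = max(|0 - 3|, |-3 - 8|, |5 - 7|, |-10 - 6|) = max(3, 11, 2, 16) = 16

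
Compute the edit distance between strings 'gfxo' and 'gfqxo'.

Let D[i][j] be the edit distance between the first i characters of 'gfxo' and the first j characters of 'gfqxo', with D[i][0] = i, D[0][j] = j, and D[i][j] = D[i-1][j-1] if the characters match, else 1 + min(D[i-1][j], D[i][j-1], D[i-1][j-1]). Filling the table (rows: prefixes of 'gfxo', columns: prefixes of 'gfqxo'):
     ε  g  f  q  x  o
  ε  0  1  2  3  4  5
  g  1  0  1  2  3  4
  f  2  1  0  1  2  3
  x  3  2  1  1  1  2
  o  4  3  2  2  2  1
The bottom-right entry gives D[4][5] = 1, so no sequence of fewer than 1 edit works. Backtracking through the table gives one optimal edit sequence (1 edit):
  gfxo → gfqxo (ins q @3)
Edit distance = 1.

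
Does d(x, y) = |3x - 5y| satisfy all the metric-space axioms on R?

No. d fails symmetry: d(5, 6) = |3·5 - 5·6| = |-15| = 15, but d(6, 5) = |3·6 - 5·5| = |-7| = 7. Since 15 ≠ 7, d(x,y) ≠ d(y,x) in general.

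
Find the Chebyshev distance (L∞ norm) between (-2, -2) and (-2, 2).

max(|x_i - y_i|) = max(|-2 - (-2)|, |-2 - 2|) = max(0, 4) = 4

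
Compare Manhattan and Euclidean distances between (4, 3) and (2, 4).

L1 = |4 - 2| + |3 - 4| = 2 + 1 = 3
L2 = √(2² + 1²) = √5 ≈ 2.2361
L1 ≥ L2 always (equality iff movement is along one axis); L1 > L2 here.
Ratio L1/L2 = 3/√5 ≈ 1.3416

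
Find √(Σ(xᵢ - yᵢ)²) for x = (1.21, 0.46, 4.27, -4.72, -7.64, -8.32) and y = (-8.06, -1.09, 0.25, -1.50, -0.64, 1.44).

√(Σ(x_i - y_i)²) = √((1.21 - (-8.06))² + (0.46 - (-1.09))² + (4.27 - 0.25)² + (-4.72 - (-1.5))² + (-7.64 - (-0.64))² + (-8.32 - 1.44)²)
= √(9.27² + 1.55² + 4.02² + (-3.22)² + (-7)² + (-9.76)²) = √(85.9329 + 2.4025 + 16.1604 + 10.3684 + 49 + 95.2576) = √259.1218 ≈ 16.0973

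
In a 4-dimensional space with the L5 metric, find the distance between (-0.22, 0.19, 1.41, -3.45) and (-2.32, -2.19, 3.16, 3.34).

(Σ|x_i - y_i|^5)^(1/5) = (|-0.22 - (-2.32)|^5 + |0.19 - (-2.19)|^5 + |1.41 - 3.16|^5 + |-3.45 - 3.34|^5)^(1/5)
= (2.1^5 + 2.38^5 + 1.75^5 + 6.79^5)^(1/5) ≈ (40.841 + 76.3633 + 16.4131 + 14432.7428)^(1/5) = (14566.3602)^(1/5) ≈ 6.8025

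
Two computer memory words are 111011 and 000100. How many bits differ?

Differing positions: 1, 2, 3, 4, 5, 6. Hamming distance = 6.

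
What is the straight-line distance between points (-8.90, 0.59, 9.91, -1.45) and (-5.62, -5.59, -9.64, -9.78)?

√(Σ(x_i - y_i)²) = √((-8.9 - (-5.62))² + (0.59 - (-5.59))² + (9.91 - (-9.64))² + (-1.45 - (-9.78))²)
= √((-3.28)² + 6.18² + 19.55² + 8.33²) = √(10.7584 + 38.1924 + 382.2025 + 69.3889) = √500.5422 ≈ 22.3728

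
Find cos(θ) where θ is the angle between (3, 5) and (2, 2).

With u = (3, 5), v = (2, 2):
u·v = 3·2 + 5·2 = 6 + 10 = 16.
|u| = √(3² + 5²) = √34, |v| = √(2² + 2²) = √8, so |u||v| = √(34·8) = √272.
cos θ = (u·v)/(|u||v|) = 16/√272 ≈ 0.9701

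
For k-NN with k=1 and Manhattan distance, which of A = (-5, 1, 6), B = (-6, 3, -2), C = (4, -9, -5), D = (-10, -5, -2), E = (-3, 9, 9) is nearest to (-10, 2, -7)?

Distances: d(A) = 19, d(B) = 10, d(C) = 27, d(D) = 12, d(E) = 30. Nearest: B = (-6, 3, -2) with distance 10.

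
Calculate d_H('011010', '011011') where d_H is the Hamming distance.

Differing positions: 6. Hamming distance = 1.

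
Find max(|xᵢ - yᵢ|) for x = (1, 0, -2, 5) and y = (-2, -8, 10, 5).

max(|x_i - y_i|) = max(|1 - (-2)|, |0 - (-8)|, |-2 - 10|, |5 - 5|) = max(3, 8, 12, 0) = 12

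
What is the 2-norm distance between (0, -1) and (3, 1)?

(Σ|x_i - y_i|^2)^(1/2) = (|0 - 3|^2 + |-1 - 1|^2)^(1/2)
= (3^2 + 2^2)^(1/2) = (9 + 4)^(1/2) = (13)^(1/2) ≈ 3.6056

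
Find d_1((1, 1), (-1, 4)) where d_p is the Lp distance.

Σ|x_i - y_i| = |1 - (-1)| + |1 - 4| = 2 + 3 = 5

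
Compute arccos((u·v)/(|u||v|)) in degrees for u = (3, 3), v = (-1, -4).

With u = (3, 3), v = (-1, -4):
u·v = 3·(-1) + 3·(-4) = (-3) + (-12) = -15.
|u| = √(3² + 3²) = √18, |v| = √((-1)² + (-4)²) = √17, so |u||v| = √(18·17) = √306.
cos θ = (u·v)/(|u||v|) = -15/√306 ≈ -0.857493
θ = arccos(-0.857493) ≈ 149.04°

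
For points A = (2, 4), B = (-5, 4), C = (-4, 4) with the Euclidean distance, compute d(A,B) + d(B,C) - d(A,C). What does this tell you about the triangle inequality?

d(A,B) = √(7² + 0²) = √49 = 7, d(B,C) = √(1² + 0²) = √1 = 1, d(A,C) = √(6² + 0²) = √36 = 6.
d(A,B) + d(B,C) - d(A,C) = 7 + 1 - 6 = 8 - 6 = 2. This is ≥ 0, so the triangle inequality holds for these points.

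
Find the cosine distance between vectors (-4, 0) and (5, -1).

With u = (-4, 0), v = (5, -1):
u·v = (-4)·5 + 0·(-1) = (-20) + 0 = -20.
|u| = √((-4)² + 0²) = √16, |v| = √(5² + (-1)²) = √26, so |u||v| = √(16·26) = √416.
cos θ = (u·v)/(|u||v|) = -20/√416 ≈ -0.9806
Cosine distance = 1 - cos θ ≈ 1 - (-0.9806) = 1.9806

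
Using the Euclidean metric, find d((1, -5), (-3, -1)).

√(Σ(x_i - y_i)²) = √((1 - (-3))² + (-5 - (-1))²)
= √(4² + (-4)²) = √(16 + 16) = √32 ≈ 5.6569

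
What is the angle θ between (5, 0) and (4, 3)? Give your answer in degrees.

With u = (5, 0), v = (4, 3):
u·v = 5·4 + 0·3 = 20 + 0 = 20.
|u| = √(5² + 0²) = √25, |v| = √(4² + 3²) = √25, so |u||v| = √(25·25) = √625 = 25.
cos θ = (u·v)/(|u||v|) = 20/25 = 0.8
θ = arccos(0.8) ≈ 36.87°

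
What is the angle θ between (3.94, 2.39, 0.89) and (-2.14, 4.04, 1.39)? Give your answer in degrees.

With u = (3.94, 2.39, 0.89), v = (-2.14, 4.04, 1.39):
u·v = 3.94·(-2.14) + 2.39·4.04 + 0.89·1.39 = (-8.4316) + 9.6556 + 1.2371 = 2.4611.
|u| = √(3.94² + 2.39² + 0.89²) = √(15.5236 + 5.7121 + 0.7921) = √22.0278, |v| = √((-2.14)² + 4.04² + 1.39²) = √(4.5796 + 16.3216 + 1.9321) = √22.8333.
cos θ = (u·v)/(|u||v|) = 2.4611/(√22.0278·√22.8333) ≈ 0.109739
θ = arccos(0.109739) ≈ 83.7°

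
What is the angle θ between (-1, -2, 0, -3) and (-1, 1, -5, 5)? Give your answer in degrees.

With u = (-1, -2, 0, -3), v = (-1, 1, -5, 5):
u·v = (-1)·(-1) + (-2)·1 + 0·(-5) + (-3)·5 = 1 + (-2) + 0 + (-15) = -16.
|u| = √((-1)² + (-2)² + 0² + (-3)²) = √14, |v| = √((-1)² + 1² + (-5)² + 5²) = √52, so |u||v| = √(14·52) = √728.
cos θ = (u·v)/(|u||v|) = -16/√728 ≈ -0.592999
θ = arccos(-0.592999) ≈ 126.37°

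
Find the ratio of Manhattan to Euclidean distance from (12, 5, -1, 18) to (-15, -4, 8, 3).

L1 = |12 - (-15)| + |5 - (-4)| + |-1 - 8| + |18 - 3| = 27 + 9 + 9 + 15 = 60
L2 = √(27² + 9² + 9² + 15²) = √1116 ≈ 33.4066
L1 ≥ L2 always (equality iff movement is along one axis); L1 > L2 here.
Ratio L1/L2 = 60/√1116 ≈ 1.7961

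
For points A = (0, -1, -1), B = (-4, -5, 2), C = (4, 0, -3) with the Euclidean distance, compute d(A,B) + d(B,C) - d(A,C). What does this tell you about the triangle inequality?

d(A,B) = √(4² + 4² + 3²) = √41 ≈ 6.4031, d(B,C) = √(8² + 5² + 5²) = √114 ≈ 10.6771, d(A,C) = √(4² + 1² + 2²) = √21 ≈ 4.5826.
d(A,B) + d(B,C) - d(A,C) = 6.4031 + 10.6771 - 4.5826 = 17.0802 - 4.5826 = 12.4976 (to 4 decimal places). This is ≥ 0, so the triangle inequality holds for these points.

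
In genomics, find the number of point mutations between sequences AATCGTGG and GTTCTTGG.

Differing positions: 1, 2, 5. Hamming distance = 3.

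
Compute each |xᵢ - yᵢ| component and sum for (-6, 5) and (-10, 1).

Σ|x_i - y_i| = |-6 - (-10)| + |5 - 1| = 4 + 4 = 8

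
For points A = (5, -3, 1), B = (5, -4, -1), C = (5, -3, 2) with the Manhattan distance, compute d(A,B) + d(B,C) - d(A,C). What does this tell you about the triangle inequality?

d(A,B) = 0 + 1 + 2 = 3, d(B,C) = 0 + 1 + 3 = 4, d(A,C) = 0 + 0 + 1 = 1.
d(A,B) + d(B,C) - d(A,C) = 3 + 4 - 1 = 7 - 1 = 6. This is ≥ 0, so the triangle inequality holds for these points.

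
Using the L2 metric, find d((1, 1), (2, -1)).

√(Σ(x_i - y_i)²) = √((1 - 2)² + (1 - (-1))²)
= √((-1)² + 2²) = √(1 + 4) = √5 ≈ 2.2361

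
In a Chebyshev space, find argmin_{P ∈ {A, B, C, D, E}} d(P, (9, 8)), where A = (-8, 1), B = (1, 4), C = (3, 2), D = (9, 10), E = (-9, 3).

Distances: d(A) = 17, d(B) = 8, d(C) = 6, d(D) = 2, d(E) = 18. Nearest: D = (9, 10) with distance 2.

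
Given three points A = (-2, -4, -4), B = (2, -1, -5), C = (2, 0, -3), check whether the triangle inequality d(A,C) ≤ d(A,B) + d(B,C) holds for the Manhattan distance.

d(A,B) = 4 + 3 + 1 = 8, d(B,C) = 0 + 1 + 2 = 3, d(A,C) = 4 + 4 + 1 = 9.
d(A,C) = 9 ≤ 8 + 3 = 11. Triangle inequality is satisfied.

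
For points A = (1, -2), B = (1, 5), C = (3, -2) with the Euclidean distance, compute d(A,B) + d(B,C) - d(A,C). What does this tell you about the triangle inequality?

d(A,B) = √(0² + 7²) = √49 = 7, d(B,C) = √(2² + 7²) = √53 ≈ 7.2801, d(A,C) = √(2² + 0²) = √4 = 2.
d(A,B) + d(B,C) - d(A,C) = 7 + 7.2801 - 2 = 14.2801 - 2 = 12.2801 (to 4 decimal places). This is ≥ 0, so the triangle inequality holds for these points.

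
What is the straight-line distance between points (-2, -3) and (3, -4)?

√(Σ(x_i - y_i)²) = √((-2 - 3)² + (-3 - (-4))²)
= √((-5)² + 1²) = √(25 + 1) = √26 ≈ 5.099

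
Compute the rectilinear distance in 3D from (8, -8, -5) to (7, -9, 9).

Σ|x_i - y_i| = |8 - 7| + |-8 - (-9)| + |-5 - 9| = 1 + 1 + 14 = 16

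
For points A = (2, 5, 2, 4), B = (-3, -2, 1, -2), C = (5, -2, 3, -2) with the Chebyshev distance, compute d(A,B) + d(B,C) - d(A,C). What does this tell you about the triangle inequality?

d(A,B) = max(5, 7, 1, 6) = 7, d(B,C) = max(8, 0, 2, 0) = 8, d(A,C) = max(3, 7, 1, 6) = 7.
d(A,B) + d(B,C) - d(A,C) = 7 + 8 - 7 = 15 - 7 = 8. This is ≥ 0, so the triangle inequality holds for these points.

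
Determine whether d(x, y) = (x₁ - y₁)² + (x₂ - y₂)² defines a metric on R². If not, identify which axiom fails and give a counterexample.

No. The squared Euclidean distance fails the triangle inequality. Counterexample: x = (0, 0), y = (2, 5), z = (4, 10). d(x,z) = 4² + 10² = 116, but d(x,y) + d(y,z) = (2² + 5²) + (2² + 5²) = 29 + 29 = 58. Since 116 > 58, the triangle inequality is violated. (Note: √d, the ordinary Euclidean distance, IS a metric.)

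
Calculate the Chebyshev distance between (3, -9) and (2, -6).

max(|x_i - y_i|) = max(|3 - 2|, |-9 - (-6)|) = max(1, 3) = 3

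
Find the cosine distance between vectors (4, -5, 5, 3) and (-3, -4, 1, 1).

With u = (4, -5, 5, 3), v = (-3, -4, 1, 1):
u·v = 4·(-3) + (-5)·(-4) + 5·1 + 3·1 = (-12) + 20 + 5 + 3 = 16.
|u| = √(4² + (-5)² + 5² + 3²) = √75, |v| = √((-3)² + (-4)² + 1² + 1²) = √27, so |u||v| = √(75·27) = √2025 = 45.
cos θ = (u·v)/(|u||v|) = 16/45 ≈ 0.3556
Cosine distance = 1 - cos θ ≈ 1 - 0.3556 = 0.6444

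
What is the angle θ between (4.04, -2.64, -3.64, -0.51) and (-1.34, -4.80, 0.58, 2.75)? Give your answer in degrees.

With u = (4.04, -2.64, -3.64, -0.51), v = (-1.34, -4.80, 0.58, 2.75):
u·v = 4.04·(-1.34) + (-2.64)·(-4.8) + (-3.64)·0.58 + (-0.51)·2.75 = (-5.4136) + 12.672 + (-2.1112) + (-1.4025) = 3.7447.
|u| = √(4.04² + (-2.64)² + (-3.64)² + (-0.51)²) = √(16.3216 + 6.9696 + 13.2496 + 0.2601) = √36.8009, |v| = √((-1.34)² + (-4.8)² + 0.58² + 2.75²) = √(1.7956 + 23.04 + 0.3364 + 7.5625) = √32.7345.
cos θ = (u·v)/(|u||v|) = 3.7447/(√36.8009·√32.7345) ≈ 0.107891
θ = arccos(0.107891) ≈ 83.81°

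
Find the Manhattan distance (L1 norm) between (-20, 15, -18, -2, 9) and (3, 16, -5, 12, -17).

Σ|x_i - y_i| = |-20 - 3| + |15 - 16| + |-18 - (-5)| + |-2 - 12| + |9 - (-17)| = 23 + 1 + 13 + 14 + 26 = 77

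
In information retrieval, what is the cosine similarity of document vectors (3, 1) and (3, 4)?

With u = (3, 1), v = (3, 4):
u·v = 3·3 + 1·4 = 9 + 4 = 13.
|u| = √(3² + 1²) = √10, |v| = √(3² + 4²) = √25, so |u||v| = √(10·25) = √250.
cos θ = (u·v)/(|u||v|) = 13/√250 ≈ 0.8222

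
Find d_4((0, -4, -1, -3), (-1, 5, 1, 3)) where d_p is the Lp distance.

(Σ|x_i - y_i|^4)^(1/4) = (|0 - (-1)|^4 + |-4 - 5|^4 + |-1 - 1|^4 + |-3 - 3|^4)^(1/4)
= (1^4 + 9^4 + 2^4 + 6^4)^(1/4) = (1 + 6561 + 16 + 1296)^(1/4) = (7874)^(1/4) ≈ 9.42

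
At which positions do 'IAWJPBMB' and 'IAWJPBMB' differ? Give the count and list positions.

Differing positions: none. Hamming distance = 0.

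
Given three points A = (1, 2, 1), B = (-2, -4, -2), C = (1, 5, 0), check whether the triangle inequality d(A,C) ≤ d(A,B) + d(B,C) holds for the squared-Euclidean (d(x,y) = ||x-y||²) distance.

d(A,B) = 3² + 6² + 3² = 54, d(B,C) = 3² + 9² + 2² = 94, d(A,C) = 0² + 3² + 1² = 10.
d(A,C) = 10 ≤ 54 + 94 = 148. Triangle inequality is satisfied.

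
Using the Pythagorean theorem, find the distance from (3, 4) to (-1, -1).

√(Σ(x_i - y_i)²) = √((3 - (-1))² + (4 - (-1))²)
= √(4² + 5²) = √(16 + 25) = √41 ≈ 6.4031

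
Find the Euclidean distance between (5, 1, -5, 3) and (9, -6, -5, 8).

√(Σ(x_i - y_i)²) = √((5 - 9)² + (1 - (-6))² + (-5 - (-5))² + (3 - 8)²)
= √((-4)² + 7² + 0² + (-5)²) = √(16 + 49 + 0 + 25) = √90 ≈ 9.4868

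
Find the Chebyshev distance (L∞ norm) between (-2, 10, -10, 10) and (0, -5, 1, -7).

max(|x_i - y_i|) = max(|-2 - 0|, |10 - (-5)|, |-10 - 1|, |10 - (-7)|) = max(2, 15, 11, 17) = 17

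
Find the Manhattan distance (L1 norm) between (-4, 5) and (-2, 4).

Σ|x_i - y_i| = |-4 - (-2)| + |5 - 4| = 2 + 1 = 3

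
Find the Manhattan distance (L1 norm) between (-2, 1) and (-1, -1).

Σ|x_i - y_i| = |-2 - (-1)| + |1 - (-1)| = 1 + 2 = 3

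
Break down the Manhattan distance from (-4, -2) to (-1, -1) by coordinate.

Σ|x_i - y_i| = |-4 - (-1)| + |-2 - (-1)| = 3 + 1 = 4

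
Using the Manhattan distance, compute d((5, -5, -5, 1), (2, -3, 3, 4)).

Σ|x_i - y_i| = |5 - 2| + |-5 - (-3)| + |-5 - 3| + |1 - 4| = 3 + 2 + 8 + 3 = 16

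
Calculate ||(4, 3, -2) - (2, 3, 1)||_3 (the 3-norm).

(Σ|x_i - y_i|^3)^(1/3) = (|4 - 2|^3 + |3 - 3|^3 + |-2 - 1|^3)^(1/3)
= (2^3 + 0^3 + 3^3)^(1/3) = (8 + 0 + 27)^(1/3) = (35)^(1/3) ≈ 3.2711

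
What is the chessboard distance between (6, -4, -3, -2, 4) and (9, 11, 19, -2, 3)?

max(|x_i - y_i|) = max(|6 - 9|, |-4 - 11|, |-3 - 19|, |-2 - (-2)|, |4 - 3|) = max(3, 15, 22, 0, 1) = 22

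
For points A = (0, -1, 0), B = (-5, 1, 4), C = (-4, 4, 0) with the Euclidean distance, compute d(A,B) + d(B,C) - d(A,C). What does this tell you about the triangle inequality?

d(A,B) = √(5² + 2² + 4²) = √45 ≈ 6.7082, d(B,C) = √(1² + 3² + 4²) = √26 ≈ 5.099, d(A,C) = √(4² + 5² + 0²) = √41 ≈ 6.4031.
d(A,B) + d(B,C) - d(A,C) = 6.7082 + 5.099 - 6.4031 = 11.8072 - 6.4031 = 5.4041 (to 4 decimal places). This is ≥ 0, so the triangle inequality holds for these points.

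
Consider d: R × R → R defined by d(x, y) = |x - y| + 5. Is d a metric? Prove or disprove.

No. d fails identity of indiscernibles (specifically d(x,x) = 0): d(2, 2) = |2 - 2| + 5 = 0 + 5 = 5 ≠ 0.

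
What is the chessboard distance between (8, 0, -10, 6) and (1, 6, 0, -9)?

max(|x_i - y_i|) = max(|8 - 1|, |0 - 6|, |-10 - 0|, |6 - (-9)|) = max(7, 6, 10, 15) = 15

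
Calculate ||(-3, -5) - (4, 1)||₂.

√(Σ(x_i - y_i)²) = √((-3 - 4)² + (-5 - 1)²)
= √((-7)² + (-6)²) = √(49 + 36) = √85 ≈ 9.2195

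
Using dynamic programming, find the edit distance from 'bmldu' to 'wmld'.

Let D[i][j] be the edit distance between the first i characters of 'bmldu' and the first j characters of 'wmld', with D[i][0] = i, D[0][j] = j, and D[i][j] = D[i-1][j-1] if the characters match, else 1 + min(D[i-1][j], D[i][j-1], D[i-1][j-1]). Filling the table (rows: prefixes of 'bmldu', columns: prefixes of 'wmld'):
     ε  w  m  l  d
  ε  0  1  2  3  4
  b  1  1  2  3  4
  m  2  2  1  2  3
  l  3  3  2  1  2
  d  4  4  3  2  1
  u  5  5  4  3  2
The bottom-right entry gives D[5][4] = 2, so no sequence of fewer than 2 edits works. Backtracking through the table gives one optimal edit sequence (2 edits):
  bmldu → wmldu (sub b→w @1)
  wmldu → wmld (del u @5)
Edit distance = 2.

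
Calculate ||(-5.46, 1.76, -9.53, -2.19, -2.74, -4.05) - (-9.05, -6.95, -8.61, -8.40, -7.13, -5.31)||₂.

√(Σ(x_i - y_i)²) = √((-5.46 - (-9.05))² + (1.76 - (-6.95))² + (-9.53 - (-8.61))² + (-2.19 - (-8.4))² + (-2.74 - (-7.13))² + (-4.05 - (-5.31))²)
= √(3.59² + 8.71² + (-0.92)² + 6.21² + 4.39² + 1.26²) = √(12.8881 + 75.8641 + 0.8464 + 38.5641 + 19.2721 + 1.5876) = √149.0224 ≈ 12.2075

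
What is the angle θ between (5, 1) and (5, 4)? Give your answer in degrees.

With u = (5, 1), v = (5, 4):
u·v = 5·5 + 1·4 = 25 + 4 = 29.
|u| = √(5² + 1²) = √26, |v| = √(5² + 4²) = √41, so |u||v| = √(26·41) = √1066.
cos θ = (u·v)/(|u||v|) = 29/√1066 ≈ 0.888218
θ = arccos(0.888218) ≈ 27.35°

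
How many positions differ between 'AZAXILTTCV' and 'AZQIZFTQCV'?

Differing positions: 3, 4, 5, 6, 8. Hamming distance = 5.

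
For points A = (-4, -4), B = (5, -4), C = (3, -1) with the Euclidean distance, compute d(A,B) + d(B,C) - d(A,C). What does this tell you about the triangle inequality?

d(A,B) = √(9² + 0²) = √81 = 9, d(B,C) = √(2² + 3²) = √13 ≈ 3.6056, d(A,C) = √(7² + 3²) = √58 ≈ 7.6158.
d(A,B) + d(B,C) - d(A,C) = 9 + 3.6056 - 7.6158 = 12.6056 - 7.6158 = 4.9898 (to 4 decimal places). This is ≥ 0, so the triangle inequality holds for these points.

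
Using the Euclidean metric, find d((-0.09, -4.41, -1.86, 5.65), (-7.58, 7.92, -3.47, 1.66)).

√(Σ(x_i - y_i)²) = √((-0.09 - (-7.58))² + (-4.41 - 7.92)² + (-1.86 - (-3.47))² + (5.65 - 1.66)²)
= √(7.49² + (-12.33)² + 1.61² + 3.99²) = √(56.1001 + 152.0289 + 2.5921 + 15.9201) = √226.6412 ≈ 15.0546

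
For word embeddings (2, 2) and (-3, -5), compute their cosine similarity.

With u = (2, 2), v = (-3, -5):
u·v = 2·(-3) + 2·(-5) = (-6) + (-10) = -16.
|u| = √(2² + 2²) = √8, |v| = √((-3)² + (-5)²) = √34, so |u||v| = √(8·34) = √272.
cos θ = (u·v)/(|u||v|) = -16/√272 ≈ -0.9701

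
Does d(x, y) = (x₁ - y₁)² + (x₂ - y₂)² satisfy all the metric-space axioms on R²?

No. The squared Euclidean distance fails the triangle inequality. Counterexample: x = (0, 0), y = (1, 4), z = (2, 8). d(x,z) = 2² + 8² = 68, but d(x,y) + d(y,z) = (1² + 4²) + (1² + 4²) = 17 + 17 = 34. Since 68 > 34, the triangle inequality is violated. (Note: √d, the ordinary Euclidean distance, IS a metric.)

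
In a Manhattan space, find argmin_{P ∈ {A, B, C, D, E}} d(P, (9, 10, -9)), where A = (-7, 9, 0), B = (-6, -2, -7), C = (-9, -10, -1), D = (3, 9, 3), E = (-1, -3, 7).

Distances: d(A) = 26, d(B) = 29, d(C) = 46, d(D) = 19, d(E) = 39. Nearest: D = (3, 9, 3) with distance 19.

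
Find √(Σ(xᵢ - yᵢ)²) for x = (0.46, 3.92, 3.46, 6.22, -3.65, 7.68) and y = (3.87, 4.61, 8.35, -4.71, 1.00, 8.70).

√(Σ(x_i - y_i)²) = √((0.46 - 3.87)² + (3.92 - 4.61)² + (3.46 - 8.35)² + (6.22 - (-4.71))² + (-3.65 - 1)² + (7.68 - 8.7)²)
= √((-3.41)² + (-0.69)² + (-4.89)² + 10.93² + (-4.65)² + (-1.02)²) = √(11.6281 + 0.4761 + 23.9121 + 119.4649 + 21.6225 + 1.0404) = √178.1441 ≈ 13.3471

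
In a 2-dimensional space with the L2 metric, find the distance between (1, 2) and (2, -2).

(Σ|x_i - y_i|^2)^(1/2) = (|1 - 2|^2 + |2 - (-2)|^2)^(1/2)
= (1^2 + 4^2)^(1/2) = (1 + 16)^(1/2) = (17)^(1/2) ≈ 4.1231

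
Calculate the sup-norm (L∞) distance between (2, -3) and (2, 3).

max(|x_i - y_i|) = max(|2 - 2|, |-3 - 3|) = max(0, 6) = 6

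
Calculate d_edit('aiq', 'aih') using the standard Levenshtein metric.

Let D[i][j] be the edit distance between the first i characters of 'aiq' and the first j characters of 'aih', with D[i][0] = i, D[0][j] = j, and D[i][j] = D[i-1][j-1] if the characters match, else 1 + min(D[i-1][j], D[i][j-1], D[i-1][j-1]). Filling the table (rows: prefixes of 'aiq', columns: prefixes of 'aih'):
     ε  a  i  h
  ε  0  1  2  3
  a  1  0  1  2
  i  2  1  0  1
  q  3  2  1  1
The bottom-right entry gives D[3][3] = 1, so no sequence of fewer than 1 edit works. Backtracking through the table gives one optimal edit sequence (1 edit):
  aiq → aih (sub q→h @3)
Edit distance = 1.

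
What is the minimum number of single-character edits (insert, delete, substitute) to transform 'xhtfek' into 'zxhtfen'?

Let D[i][j] be the edit distance between the first i characters of 'xhtfek' and the first j characters of 'zxhtfen', with D[i][0] = i, D[0][j] = j, and D[i][j] = D[i-1][j-1] if the characters match, else 1 + min(D[i-1][j], D[i][j-1], D[i-1][j-1]). Filling the table (rows: prefixes of 'xhtfek', columns: prefixes of 'zxhtfen'):
     ε  z  x  h  t  f  e  n
  ε  0  1  2  3  4  5  6  7
  x  1  1  1  2  3  4  5  6
  h  2  2  2  1  2  3  4  5
  t  3  3  3  2  1  2  3  4
  f  4  4  4  3  2  1  2  3
  e  5  5  5  4  3  2  1  2
  k  6  6  6  5  4  3  2  2
The bottom-right entry gives D[6][7] = 2, so no sequence of fewer than 2 edits works. Backtracking through the table gives one optimal edit sequence (2 edits):
  xhtfek → zxhtfek (ins z @1)
  zxhtfek → zxhtfen (sub k→n @7)
Edit distance = 2.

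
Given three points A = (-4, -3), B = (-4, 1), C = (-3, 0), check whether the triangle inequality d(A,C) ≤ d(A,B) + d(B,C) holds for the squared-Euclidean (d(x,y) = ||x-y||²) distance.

d(A,B) = 0² + 4² = 16, d(B,C) = 1² + 1² = 2, d(A,C) = 1² + 3² = 10.
d(A,C) = 10 ≤ 16 + 2 = 18. Triangle inequality is satisfied.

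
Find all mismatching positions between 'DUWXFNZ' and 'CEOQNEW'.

Differing positions: 1, 2, 3, 4, 5, 6, 7. Hamming distance = 7.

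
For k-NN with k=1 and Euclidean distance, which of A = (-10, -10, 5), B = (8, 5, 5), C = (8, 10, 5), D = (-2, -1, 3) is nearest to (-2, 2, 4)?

Distances: d(A) ≈ 14.4568, d(B) ≈ 10.4881, d(C) ≈ 12.8452, d(D) ≈ 3.1623. Nearest: D = (-2, -1, 3) with distance 3.1623.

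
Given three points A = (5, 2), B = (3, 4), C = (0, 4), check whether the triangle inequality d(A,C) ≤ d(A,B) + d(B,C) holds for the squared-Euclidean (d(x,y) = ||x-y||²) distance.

d(A,B) = 2² + 2² = 8, d(B,C) = 3² + 0² = 9, d(A,C) = 5² + 2² = 29.
d(A,C) = 29 > 8 + 9 = 17. Triangle inequality is VIOLATED. (Squared-Euclidean is not a metric — this is a counterexample.)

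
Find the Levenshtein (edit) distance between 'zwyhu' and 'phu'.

Let D[i][j] be the edit distance between the first i characters of 'zwyhu' and the first j characters of 'phu', with D[i][0] = i, D[0][j] = j, and D[i][j] = D[i-1][j-1] if the characters match, else 1 + min(D[i-1][j], D[i][j-1], D[i-1][j-1]). Filling the table (rows: prefixes of 'zwyhu', columns: prefixes of 'phu'):
     ε  p  h  u
  ε  0  1  2  3
  z  1  1  2  3
  w  2  2  2  3
  y  3  3  3  3
  h  4  4  3  4
  u  5  5  4  3
The bottom-right entry gives D[5][3] = 3, so no sequence of fewer than 3 edits works. Backtracking through the table gives one optimal edit sequence (3 edits):
  zwyhu → wyhu (del z @1)
  wyhu → yhu (del w @1)
  yhu → phu (sub y→p @1)
Edit distance = 3.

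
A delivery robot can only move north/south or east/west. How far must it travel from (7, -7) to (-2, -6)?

Σ|x_i - y_i| = |7 - (-2)| + |-7 - (-6)| = 9 + 1 = 10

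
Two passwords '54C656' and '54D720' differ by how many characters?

Differing positions: 3, 4, 5, 6. Hamming distance = 4.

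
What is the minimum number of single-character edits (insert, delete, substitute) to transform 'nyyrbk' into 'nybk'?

Let D[i][j] be the edit distance between the first i characters of 'nyyrbk' and the first j characters of 'nybk', with D[i][0] = i, D[0][j] = j, and D[i][j] = D[i-1][j-1] if the characters match, else 1 + min(D[i-1][j], D[i][j-1], D[i-1][j-1]). Filling the table (rows: prefixes of 'nyyrbk', columns: prefixes of 'nybk'):
     ε  n  y  b  k
  ε  0  1  2  3  4
  n  1  0  1  2  3
  y  2  1  0  1  2
  y  3  2  1  1  2
  r  4  3  2  2  2
  b  5  4  3  2  3
  k  6  5  4  3  2
The bottom-right entry gives D[6][4] = 2, so no sequence of fewer than 2 edits works. Backtracking through the table gives one optimal edit sequence (2 edits):
  nyyrbk → nyrbk (del y @2)
  nyrbk → nybk (del r @3)
Edit distance = 2.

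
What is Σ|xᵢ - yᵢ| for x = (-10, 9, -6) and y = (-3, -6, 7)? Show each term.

Σ|x_i - y_i| = |-10 - (-3)| + |9 - (-6)| + |-6 - 7| = 7 + 15 + 13 = 35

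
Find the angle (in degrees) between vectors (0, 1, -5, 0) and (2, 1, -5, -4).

With u = (0, 1, -5, 0), v = (2, 1, -5, -4):
u·v = 0·2 + 1·1 + (-5)·(-5) + 0·(-4) = 0 + 1 + 25 + 0 = 26.
|u| = √(0² + 1² + (-5)² + 0²) = √26, |v| = √(2² + 1² + (-5)² + (-4)²) = √46, so |u||v| = √(26·46) = √1196.
cos θ = (u·v)/(|u||v|) = 26/√1196 ≈ 0.751809
θ = arccos(0.751809) ≈ 41.25°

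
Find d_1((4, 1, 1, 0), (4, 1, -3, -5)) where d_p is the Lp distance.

Σ|x_i - y_i| = |4 - 4| + |1 - 1| + |1 - (-3)| + |0 - (-5)| = 0 + 0 + 4 + 5 = 9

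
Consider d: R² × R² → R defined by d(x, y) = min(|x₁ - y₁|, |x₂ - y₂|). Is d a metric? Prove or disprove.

No. d fails identity of indiscernibles: take x = (-4, 0) and y = (-4, 5). Then d(x,y) = min(|-4 - (-4)|, |0 - 5|) = min(0, 5) = 0, yet x ≠ y.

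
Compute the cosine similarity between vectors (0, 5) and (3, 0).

With u = (0, 5), v = (3, 0):
u·v = 0·3 + 5·0 = 0 + 0 = 0.
|u| = √(0² + 5²) = √25, |v| = √(3² + 0²) = √9, so |u||v| = √(25·9) = √225 = 15.
cos θ = (u·v)/(|u||v|) = 0/15 = 0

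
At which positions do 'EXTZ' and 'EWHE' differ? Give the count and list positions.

Differing positions: 2, 3, 4. Hamming distance = 3.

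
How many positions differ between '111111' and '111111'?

Differing positions: none. Hamming distance = 0.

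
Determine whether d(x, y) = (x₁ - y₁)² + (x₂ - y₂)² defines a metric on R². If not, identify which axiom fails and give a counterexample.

No. The squared Euclidean distance fails the triangle inequality. Counterexample: x = (0, 0), y = (3, 2), z = (6, 4). d(x,z) = 6² + 4² = 52, but d(x,y) + d(y,z) = (3² + 2²) + (3² + 2²) = 13 + 13 = 26. Since 52 > 26, the triangle inequality is violated. (Note: √d, the ordinary Euclidean distance, IS a metric.)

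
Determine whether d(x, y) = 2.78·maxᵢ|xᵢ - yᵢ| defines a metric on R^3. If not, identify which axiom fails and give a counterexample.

Yes. The L∞ (Chebyshev) norm induces a metric on R^3, and multiplying a metric by a positive constant 2.78 > 0 preserves all four axioms: non-negativity (2.78·||x-y|| ≥ 0), identity (2.78·||x-y|| = 0 ⟺ ||x-y|| = 0 ⟺ x = y), symmetry (||x-y|| = ||y-x||), and the triangle inequality (2.78·||x-z|| ≤ 2.78·||x-y|| + 2.78·||y-z||). So d is a metric.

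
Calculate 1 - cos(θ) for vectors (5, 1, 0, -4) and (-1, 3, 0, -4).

With u = (5, 1, 0, -4), v = (-1, 3, 0, -4):
u·v = 5·(-1) + 1·3 + 0·0 + (-4)·(-4) = (-5) + 3 + 0 + 16 = 14.
|u| = √(5² + 1² + 0² + (-4)²) = √42, |v| = √((-1)² + 3² + 0² + (-4)²) = √26, so |u||v| = √(42·26) = √1092.
cos θ = (u·v)/(|u||v|) = 14/√1092 ≈ 0.4237
Cosine distance = 1 - cos θ ≈ 1 - 0.4237 = 0.5763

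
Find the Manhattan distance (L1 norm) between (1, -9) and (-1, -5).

Σ|x_i - y_i| = |1 - (-1)| + |-9 - (-5)| = 2 + 4 = 6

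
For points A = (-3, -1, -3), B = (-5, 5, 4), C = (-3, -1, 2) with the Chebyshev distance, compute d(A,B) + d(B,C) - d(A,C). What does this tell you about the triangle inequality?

d(A,B) = max(2, 6, 7) = 7, d(B,C) = max(2, 6, 2) = 6, d(A,C) = max(0, 0, 5) = 5.
d(A,B) + d(B,C) - d(A,C) = 7 + 6 - 5 = 13 - 5 = 8. This is ≥ 0, so the triangle inequality holds for these points.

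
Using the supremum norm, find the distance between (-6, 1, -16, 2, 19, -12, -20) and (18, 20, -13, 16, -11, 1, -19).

max(|x_i - y_i|) = max(|-6 - 18|, |1 - 20|, |-16 - (-13)|, |2 - 16|, |19 - (-11)|, |-12 - 1|, |-20 - (-19)|) = max(24, 19, 3, 14, 30, 13, 1) = 30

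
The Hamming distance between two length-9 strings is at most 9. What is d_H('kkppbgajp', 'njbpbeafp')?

Differing positions: 1, 2, 3, 6, 8. Hamming distance = 5. The maximum possible Hamming distance for length-9 strings is 9, so d_H/9 = 5/9 ≈ 0.5556.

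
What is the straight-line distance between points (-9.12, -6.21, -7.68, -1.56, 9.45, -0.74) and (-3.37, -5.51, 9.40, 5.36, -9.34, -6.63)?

√(Σ(x_i - y_i)²) = √((-9.12 - (-3.37))² + (-6.21 - (-5.51))² + (-7.68 - 9.4)² + (-1.56 - 5.36)² + (9.45 - (-9.34))² + (-0.74 - (-6.63))²)
= √((-5.75)² + (-0.7)² + (-17.08)² + (-6.92)² + 18.79² + 5.89²) = √(33.0625 + 0.49 + 291.7264 + 47.8864 + 353.0641 + 34.6921) = √760.9215 ≈ 27.5848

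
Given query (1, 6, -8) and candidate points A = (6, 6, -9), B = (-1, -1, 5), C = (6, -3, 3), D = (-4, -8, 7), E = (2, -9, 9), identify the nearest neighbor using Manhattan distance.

Distances: d(A) = 6, d(B) = 22, d(C) = 25, d(D) = 34, d(E) = 33. Nearest: A = (6, 6, -9) with distance 6.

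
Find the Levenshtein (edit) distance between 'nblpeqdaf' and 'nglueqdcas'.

Let D[i][j] be the edit distance between the first i characters of 'nblpeqdaf' and the first j characters of 'nglueqdcas', with D[i][0] = i, D[0][j] = j, and D[i][j] = D[i-1][j-1] if the characters match, else 1 + min(D[i-1][j], D[i][j-1], D[i-1][j-1]). Filling the table (rows: prefixes of 'nblpeqdaf', columns: prefixes of 'nglueqdcas'):
     ε  n  g  l  u  e  q  d  c  a  s
  ε  0  1  2  3  4  5  6  7  8  9 10
  n  1  0  1  2  3  4  5  6  7  8  9
  b  2  1  1  2  3  4  5  6  7  8  9
  l  3  2  2  1  2  3  4  5  6  7  8
  p  4  3  3  2  2  3  4  5  6  7  8
  e  5  4  4  3  3  2  3  4  5  6  7
  q  6  5  5  4  4  3  2  3  4  5  6
  d  7  6  6  5  5  4  3  2  3  4  5
  a  8  7  7  6  6  5  4  3  3  3  4
  f  9  8  8  7  7  6  5  4  4  4  4
The bottom-right entry gives D[9][10] = 4, so no sequence of fewer than 4 edits works. Backtracking through the table gives one optimal edit sequence (4 edits):
  nblpeqdaf → nglpeqdaf (sub b→g @2)
  nglpeqdaf → nglueqdaf (sub p→u @4)
  nglueqdaf → nglueqdcaf (ins c @8)
  nglueqdcaf → nglueqdcas (sub f→s @10)
Edit distance = 4.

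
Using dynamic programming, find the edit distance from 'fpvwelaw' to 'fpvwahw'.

Let D[i][j] be the edit distance between the first i characters of 'fpvwelaw' and the first j characters of 'fpvwahw', with D[i][0] = i, D[0][j] = j, and D[i][j] = D[i-1][j-1] if the characters match, else 1 + min(D[i-1][j], D[i][j-1], D[i-1][j-1]). Filling the table (rows: prefixes of 'fpvwelaw', columns: prefixes of 'fpvwahw'):
     ε  f  p  v  w  a  h  w
  ε  0  1  2  3  4  5  6  7
  f  1  0  1  2  3  4  5  6
  p  2  1  0  1  2  3  4  5
  v  3  2  1  0  1  2  3  4
  w  4  3  2  1  0  1  2  3
  e  5  4  3  2  1  1  2  3
  l  6  5  4  3  2  2  2  3
  a  7  6  5  4  3  2  3  3
  w  8  7  6  5  4  3  3  3
The bottom-right entry gives D[8][7] = 3, so no sequence of fewer than 3 edits works. Backtracking through the table gives one optimal edit sequence (3 edits):
  fpvwelaw → fpvwlaw (del e @5)
  fpvwlaw → fpvwaaw (sub l→a @5)
  fpvwaaw → fpvwahw (sub a→h @6)
Edit distance = 3.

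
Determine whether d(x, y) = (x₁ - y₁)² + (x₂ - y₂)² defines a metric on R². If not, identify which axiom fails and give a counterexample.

No. The squared Euclidean distance fails the triangle inequality. Counterexample: x = (0, 0), y = (5, 1), z = (10, 2). d(x,z) = 10² + 2² = 104, but d(x,y) + d(y,z) = (5² + 1²) + (5² + 1²) = 26 + 26 = 52. Since 104 > 52, the triangle inequality is violated. (Note: √d, the ordinary Euclidean distance, IS a metric.)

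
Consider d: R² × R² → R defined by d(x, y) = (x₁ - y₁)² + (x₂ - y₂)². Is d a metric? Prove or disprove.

No. The squared Euclidean distance fails the triangle inequality. Counterexample: x = (0, 0), y = (1, 2), z = (2, 4). d(x,z) = 2² + 4² = 20, but d(x,y) + d(y,z) = (1² + 2²) + (1² + 2²) = 5 + 5 = 10. Since 20 > 10, the triangle inequality is violated. (Note: √d, the ordinary Euclidean distance, IS a metric.)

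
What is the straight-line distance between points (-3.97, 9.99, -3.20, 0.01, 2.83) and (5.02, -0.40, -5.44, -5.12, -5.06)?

√(Σ(x_i - y_i)²) = √((-3.97 - 5.02)² + (9.99 - (-0.4))² + (-3.2 - (-5.44))² + (0.01 - (-5.12))² + (2.83 - (-5.06))²)
= √((-8.99)² + 10.39² + 2.24² + 5.13² + 7.89²) = √(80.8201 + 107.9521 + 5.0176 + 26.3169 + 62.2521) = √282.3588 ≈ 16.8035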